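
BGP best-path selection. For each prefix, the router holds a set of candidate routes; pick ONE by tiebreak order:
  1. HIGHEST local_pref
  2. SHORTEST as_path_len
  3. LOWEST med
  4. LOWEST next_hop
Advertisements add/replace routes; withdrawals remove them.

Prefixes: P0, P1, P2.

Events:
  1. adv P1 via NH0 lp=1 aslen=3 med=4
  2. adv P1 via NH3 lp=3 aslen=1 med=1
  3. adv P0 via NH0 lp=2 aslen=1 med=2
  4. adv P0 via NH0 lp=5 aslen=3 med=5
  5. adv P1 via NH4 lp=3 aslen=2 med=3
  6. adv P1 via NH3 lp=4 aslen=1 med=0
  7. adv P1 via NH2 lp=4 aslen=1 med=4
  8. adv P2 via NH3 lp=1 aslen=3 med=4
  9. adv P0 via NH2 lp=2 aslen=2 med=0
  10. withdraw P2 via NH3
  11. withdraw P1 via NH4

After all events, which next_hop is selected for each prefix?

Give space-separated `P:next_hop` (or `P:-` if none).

Answer: P0:NH0 P1:NH3 P2:-

Derivation:
Op 1: best P0=- P1=NH0 P2=-
Op 2: best P0=- P1=NH3 P2=-
Op 3: best P0=NH0 P1=NH3 P2=-
Op 4: best P0=NH0 P1=NH3 P2=-
Op 5: best P0=NH0 P1=NH3 P2=-
Op 6: best P0=NH0 P1=NH3 P2=-
Op 7: best P0=NH0 P1=NH3 P2=-
Op 8: best P0=NH0 P1=NH3 P2=NH3
Op 9: best P0=NH0 P1=NH3 P2=NH3
Op 10: best P0=NH0 P1=NH3 P2=-
Op 11: best P0=NH0 P1=NH3 P2=-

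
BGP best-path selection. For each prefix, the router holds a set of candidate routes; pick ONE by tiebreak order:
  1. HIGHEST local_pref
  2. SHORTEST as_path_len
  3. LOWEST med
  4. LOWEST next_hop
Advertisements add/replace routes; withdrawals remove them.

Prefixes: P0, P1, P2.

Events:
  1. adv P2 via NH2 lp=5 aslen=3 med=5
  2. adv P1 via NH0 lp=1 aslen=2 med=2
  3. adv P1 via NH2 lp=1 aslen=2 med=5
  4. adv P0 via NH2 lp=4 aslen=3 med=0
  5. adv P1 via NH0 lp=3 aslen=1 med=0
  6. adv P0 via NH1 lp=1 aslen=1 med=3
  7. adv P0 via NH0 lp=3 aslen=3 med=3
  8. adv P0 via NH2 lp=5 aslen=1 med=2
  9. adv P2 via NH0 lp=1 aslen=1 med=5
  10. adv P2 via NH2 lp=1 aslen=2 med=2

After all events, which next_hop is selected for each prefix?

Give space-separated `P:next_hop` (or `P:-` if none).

Answer: P0:NH2 P1:NH0 P2:NH0

Derivation:
Op 1: best P0=- P1=- P2=NH2
Op 2: best P0=- P1=NH0 P2=NH2
Op 3: best P0=- P1=NH0 P2=NH2
Op 4: best P0=NH2 P1=NH0 P2=NH2
Op 5: best P0=NH2 P1=NH0 P2=NH2
Op 6: best P0=NH2 P1=NH0 P2=NH2
Op 7: best P0=NH2 P1=NH0 P2=NH2
Op 8: best P0=NH2 P1=NH0 P2=NH2
Op 9: best P0=NH2 P1=NH0 P2=NH2
Op 10: best P0=NH2 P1=NH0 P2=NH0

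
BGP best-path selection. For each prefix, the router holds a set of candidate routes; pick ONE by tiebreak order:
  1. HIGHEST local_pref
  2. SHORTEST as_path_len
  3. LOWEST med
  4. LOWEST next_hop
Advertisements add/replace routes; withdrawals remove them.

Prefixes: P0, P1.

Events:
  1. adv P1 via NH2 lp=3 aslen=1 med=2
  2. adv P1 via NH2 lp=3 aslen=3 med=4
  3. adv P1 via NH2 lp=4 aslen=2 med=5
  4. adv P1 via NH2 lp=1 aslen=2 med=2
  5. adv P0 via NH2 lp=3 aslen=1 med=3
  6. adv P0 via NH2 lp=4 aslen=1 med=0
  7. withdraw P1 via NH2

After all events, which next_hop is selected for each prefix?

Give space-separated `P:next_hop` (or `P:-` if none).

Op 1: best P0=- P1=NH2
Op 2: best P0=- P1=NH2
Op 3: best P0=- P1=NH2
Op 4: best P0=- P1=NH2
Op 5: best P0=NH2 P1=NH2
Op 6: best P0=NH2 P1=NH2
Op 7: best P0=NH2 P1=-

Answer: P0:NH2 P1:-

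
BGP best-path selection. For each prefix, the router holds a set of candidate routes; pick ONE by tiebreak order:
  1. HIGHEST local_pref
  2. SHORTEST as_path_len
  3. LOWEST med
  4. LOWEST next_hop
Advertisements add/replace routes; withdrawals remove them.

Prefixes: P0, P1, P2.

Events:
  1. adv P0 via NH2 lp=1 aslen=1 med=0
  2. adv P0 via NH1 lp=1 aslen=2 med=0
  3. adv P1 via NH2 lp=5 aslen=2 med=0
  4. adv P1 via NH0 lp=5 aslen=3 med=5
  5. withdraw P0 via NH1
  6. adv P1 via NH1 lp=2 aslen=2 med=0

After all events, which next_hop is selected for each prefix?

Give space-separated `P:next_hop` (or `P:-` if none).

Answer: P0:NH2 P1:NH2 P2:-

Derivation:
Op 1: best P0=NH2 P1=- P2=-
Op 2: best P0=NH2 P1=- P2=-
Op 3: best P0=NH2 P1=NH2 P2=-
Op 4: best P0=NH2 P1=NH2 P2=-
Op 5: best P0=NH2 P1=NH2 P2=-
Op 6: best P0=NH2 P1=NH2 P2=-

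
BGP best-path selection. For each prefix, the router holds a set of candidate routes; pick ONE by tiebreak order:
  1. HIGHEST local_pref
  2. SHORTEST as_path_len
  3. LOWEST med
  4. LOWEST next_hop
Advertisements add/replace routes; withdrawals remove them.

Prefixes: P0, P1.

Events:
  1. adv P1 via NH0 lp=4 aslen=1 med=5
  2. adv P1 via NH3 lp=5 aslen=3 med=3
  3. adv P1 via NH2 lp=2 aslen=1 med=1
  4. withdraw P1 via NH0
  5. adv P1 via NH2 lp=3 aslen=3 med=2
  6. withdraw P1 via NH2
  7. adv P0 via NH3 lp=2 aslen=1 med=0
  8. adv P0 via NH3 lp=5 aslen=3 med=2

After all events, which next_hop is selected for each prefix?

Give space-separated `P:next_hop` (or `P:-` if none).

Answer: P0:NH3 P1:NH3

Derivation:
Op 1: best P0=- P1=NH0
Op 2: best P0=- P1=NH3
Op 3: best P0=- P1=NH3
Op 4: best P0=- P1=NH3
Op 5: best P0=- P1=NH3
Op 6: best P0=- P1=NH3
Op 7: best P0=NH3 P1=NH3
Op 8: best P0=NH3 P1=NH3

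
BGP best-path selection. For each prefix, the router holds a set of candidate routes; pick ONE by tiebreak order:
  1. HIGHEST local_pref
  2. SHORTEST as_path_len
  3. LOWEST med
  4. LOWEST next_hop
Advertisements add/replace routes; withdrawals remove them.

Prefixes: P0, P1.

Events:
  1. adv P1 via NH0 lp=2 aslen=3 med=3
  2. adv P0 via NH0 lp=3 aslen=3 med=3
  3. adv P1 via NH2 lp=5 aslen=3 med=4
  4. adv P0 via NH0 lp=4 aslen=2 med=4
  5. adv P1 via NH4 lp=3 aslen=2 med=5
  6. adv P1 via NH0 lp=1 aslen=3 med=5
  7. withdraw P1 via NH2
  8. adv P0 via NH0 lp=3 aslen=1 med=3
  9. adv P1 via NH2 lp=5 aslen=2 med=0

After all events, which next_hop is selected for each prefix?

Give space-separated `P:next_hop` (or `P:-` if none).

Answer: P0:NH0 P1:NH2

Derivation:
Op 1: best P0=- P1=NH0
Op 2: best P0=NH0 P1=NH0
Op 3: best P0=NH0 P1=NH2
Op 4: best P0=NH0 P1=NH2
Op 5: best P0=NH0 P1=NH2
Op 6: best P0=NH0 P1=NH2
Op 7: best P0=NH0 P1=NH4
Op 8: best P0=NH0 P1=NH4
Op 9: best P0=NH0 P1=NH2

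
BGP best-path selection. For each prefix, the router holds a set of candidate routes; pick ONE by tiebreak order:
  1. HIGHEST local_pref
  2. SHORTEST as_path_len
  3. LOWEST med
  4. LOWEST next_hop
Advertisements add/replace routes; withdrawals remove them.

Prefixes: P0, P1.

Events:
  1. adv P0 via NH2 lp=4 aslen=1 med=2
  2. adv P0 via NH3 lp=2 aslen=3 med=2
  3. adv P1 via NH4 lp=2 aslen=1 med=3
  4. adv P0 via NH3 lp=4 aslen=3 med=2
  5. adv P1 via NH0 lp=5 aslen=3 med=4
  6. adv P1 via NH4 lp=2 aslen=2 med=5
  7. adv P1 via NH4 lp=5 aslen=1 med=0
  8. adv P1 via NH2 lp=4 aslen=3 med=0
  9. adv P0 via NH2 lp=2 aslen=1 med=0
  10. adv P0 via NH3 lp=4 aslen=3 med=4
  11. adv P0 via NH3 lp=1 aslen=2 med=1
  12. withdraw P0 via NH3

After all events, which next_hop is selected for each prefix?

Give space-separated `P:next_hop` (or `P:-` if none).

Op 1: best P0=NH2 P1=-
Op 2: best P0=NH2 P1=-
Op 3: best P0=NH2 P1=NH4
Op 4: best P0=NH2 P1=NH4
Op 5: best P0=NH2 P1=NH0
Op 6: best P0=NH2 P1=NH0
Op 7: best P0=NH2 P1=NH4
Op 8: best P0=NH2 P1=NH4
Op 9: best P0=NH3 P1=NH4
Op 10: best P0=NH3 P1=NH4
Op 11: best P0=NH2 P1=NH4
Op 12: best P0=NH2 P1=NH4

Answer: P0:NH2 P1:NH4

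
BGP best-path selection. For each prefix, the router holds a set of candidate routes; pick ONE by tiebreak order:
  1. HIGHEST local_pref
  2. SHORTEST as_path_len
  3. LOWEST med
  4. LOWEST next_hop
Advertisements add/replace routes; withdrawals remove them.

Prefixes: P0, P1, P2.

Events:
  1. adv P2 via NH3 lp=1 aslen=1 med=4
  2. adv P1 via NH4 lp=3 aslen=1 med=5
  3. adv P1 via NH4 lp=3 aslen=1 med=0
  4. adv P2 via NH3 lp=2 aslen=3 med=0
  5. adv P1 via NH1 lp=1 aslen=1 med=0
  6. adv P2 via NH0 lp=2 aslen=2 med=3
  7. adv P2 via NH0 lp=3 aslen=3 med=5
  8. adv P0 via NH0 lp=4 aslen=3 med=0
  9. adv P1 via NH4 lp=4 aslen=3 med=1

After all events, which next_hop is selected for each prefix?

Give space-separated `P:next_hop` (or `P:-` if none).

Answer: P0:NH0 P1:NH4 P2:NH0

Derivation:
Op 1: best P0=- P1=- P2=NH3
Op 2: best P0=- P1=NH4 P2=NH3
Op 3: best P0=- P1=NH4 P2=NH3
Op 4: best P0=- P1=NH4 P2=NH3
Op 5: best P0=- P1=NH4 P2=NH3
Op 6: best P0=- P1=NH4 P2=NH0
Op 7: best P0=- P1=NH4 P2=NH0
Op 8: best P0=NH0 P1=NH4 P2=NH0
Op 9: best P0=NH0 P1=NH4 P2=NH0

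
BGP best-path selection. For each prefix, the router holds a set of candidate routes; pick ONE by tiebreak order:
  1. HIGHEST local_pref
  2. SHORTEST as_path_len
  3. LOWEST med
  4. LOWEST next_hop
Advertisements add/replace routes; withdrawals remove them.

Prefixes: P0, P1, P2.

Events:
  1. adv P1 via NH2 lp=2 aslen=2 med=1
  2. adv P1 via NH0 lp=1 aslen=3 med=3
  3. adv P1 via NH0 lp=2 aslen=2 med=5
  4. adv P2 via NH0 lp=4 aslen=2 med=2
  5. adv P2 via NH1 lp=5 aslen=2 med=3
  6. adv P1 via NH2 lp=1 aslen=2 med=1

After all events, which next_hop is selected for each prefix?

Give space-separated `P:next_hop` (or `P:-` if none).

Op 1: best P0=- P1=NH2 P2=-
Op 2: best P0=- P1=NH2 P2=-
Op 3: best P0=- P1=NH2 P2=-
Op 4: best P0=- P1=NH2 P2=NH0
Op 5: best P0=- P1=NH2 P2=NH1
Op 6: best P0=- P1=NH0 P2=NH1

Answer: P0:- P1:NH0 P2:NH1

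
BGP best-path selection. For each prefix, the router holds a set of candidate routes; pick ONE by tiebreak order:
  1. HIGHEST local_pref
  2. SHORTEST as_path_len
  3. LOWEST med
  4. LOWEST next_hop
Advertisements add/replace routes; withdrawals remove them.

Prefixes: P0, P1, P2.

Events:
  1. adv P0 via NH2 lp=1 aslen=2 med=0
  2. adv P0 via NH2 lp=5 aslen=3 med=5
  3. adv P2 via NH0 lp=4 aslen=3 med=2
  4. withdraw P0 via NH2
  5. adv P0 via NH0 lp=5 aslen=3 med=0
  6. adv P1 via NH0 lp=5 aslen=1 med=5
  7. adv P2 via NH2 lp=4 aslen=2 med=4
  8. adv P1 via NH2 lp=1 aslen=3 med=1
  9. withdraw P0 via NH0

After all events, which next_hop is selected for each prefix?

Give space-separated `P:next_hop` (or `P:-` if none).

Answer: P0:- P1:NH0 P2:NH2

Derivation:
Op 1: best P0=NH2 P1=- P2=-
Op 2: best P0=NH2 P1=- P2=-
Op 3: best P0=NH2 P1=- P2=NH0
Op 4: best P0=- P1=- P2=NH0
Op 5: best P0=NH0 P1=- P2=NH0
Op 6: best P0=NH0 P1=NH0 P2=NH0
Op 7: best P0=NH0 P1=NH0 P2=NH2
Op 8: best P0=NH0 P1=NH0 P2=NH2
Op 9: best P0=- P1=NH0 P2=NH2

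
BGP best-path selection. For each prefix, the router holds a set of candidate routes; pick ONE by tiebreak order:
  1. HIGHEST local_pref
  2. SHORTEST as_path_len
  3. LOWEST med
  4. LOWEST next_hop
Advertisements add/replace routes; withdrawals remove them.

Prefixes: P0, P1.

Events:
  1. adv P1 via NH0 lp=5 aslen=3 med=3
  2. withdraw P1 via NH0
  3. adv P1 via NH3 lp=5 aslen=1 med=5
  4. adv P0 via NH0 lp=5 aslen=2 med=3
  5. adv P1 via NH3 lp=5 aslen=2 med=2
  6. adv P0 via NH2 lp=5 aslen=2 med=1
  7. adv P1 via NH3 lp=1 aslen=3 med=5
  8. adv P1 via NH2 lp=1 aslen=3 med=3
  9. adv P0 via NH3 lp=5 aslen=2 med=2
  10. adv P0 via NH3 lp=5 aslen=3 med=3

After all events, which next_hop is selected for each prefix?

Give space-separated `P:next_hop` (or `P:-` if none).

Answer: P0:NH2 P1:NH2

Derivation:
Op 1: best P0=- P1=NH0
Op 2: best P0=- P1=-
Op 3: best P0=- P1=NH3
Op 4: best P0=NH0 P1=NH3
Op 5: best P0=NH0 P1=NH3
Op 6: best P0=NH2 P1=NH3
Op 7: best P0=NH2 P1=NH3
Op 8: best P0=NH2 P1=NH2
Op 9: best P0=NH2 P1=NH2
Op 10: best P0=NH2 P1=NH2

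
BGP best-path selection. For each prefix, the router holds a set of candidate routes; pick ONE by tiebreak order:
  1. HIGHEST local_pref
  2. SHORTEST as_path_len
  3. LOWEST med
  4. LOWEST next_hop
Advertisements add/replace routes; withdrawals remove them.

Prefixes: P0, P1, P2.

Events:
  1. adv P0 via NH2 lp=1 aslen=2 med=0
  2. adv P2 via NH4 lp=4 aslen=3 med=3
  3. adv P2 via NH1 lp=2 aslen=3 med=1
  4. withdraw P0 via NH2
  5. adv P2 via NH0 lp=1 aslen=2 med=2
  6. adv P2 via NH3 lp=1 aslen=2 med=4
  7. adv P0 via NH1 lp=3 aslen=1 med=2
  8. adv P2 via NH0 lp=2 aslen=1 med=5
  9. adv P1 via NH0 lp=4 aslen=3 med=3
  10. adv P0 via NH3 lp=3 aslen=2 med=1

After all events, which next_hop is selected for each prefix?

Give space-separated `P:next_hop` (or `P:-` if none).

Op 1: best P0=NH2 P1=- P2=-
Op 2: best P0=NH2 P1=- P2=NH4
Op 3: best P0=NH2 P1=- P2=NH4
Op 4: best P0=- P1=- P2=NH4
Op 5: best P0=- P1=- P2=NH4
Op 6: best P0=- P1=- P2=NH4
Op 7: best P0=NH1 P1=- P2=NH4
Op 8: best P0=NH1 P1=- P2=NH4
Op 9: best P0=NH1 P1=NH0 P2=NH4
Op 10: best P0=NH1 P1=NH0 P2=NH4

Answer: P0:NH1 P1:NH0 P2:NH4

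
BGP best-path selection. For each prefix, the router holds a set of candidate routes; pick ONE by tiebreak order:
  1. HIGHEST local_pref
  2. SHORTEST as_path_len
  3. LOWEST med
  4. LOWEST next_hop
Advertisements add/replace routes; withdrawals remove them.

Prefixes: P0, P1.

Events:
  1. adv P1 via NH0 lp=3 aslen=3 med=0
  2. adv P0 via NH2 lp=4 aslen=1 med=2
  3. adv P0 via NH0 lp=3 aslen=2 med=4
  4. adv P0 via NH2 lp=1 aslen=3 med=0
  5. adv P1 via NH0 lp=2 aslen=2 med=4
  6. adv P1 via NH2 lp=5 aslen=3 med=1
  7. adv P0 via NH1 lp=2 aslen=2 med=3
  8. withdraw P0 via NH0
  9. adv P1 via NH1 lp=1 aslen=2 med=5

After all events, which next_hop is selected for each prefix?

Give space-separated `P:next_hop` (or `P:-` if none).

Op 1: best P0=- P1=NH0
Op 2: best P0=NH2 P1=NH0
Op 3: best P0=NH2 P1=NH0
Op 4: best P0=NH0 P1=NH0
Op 5: best P0=NH0 P1=NH0
Op 6: best P0=NH0 P1=NH2
Op 7: best P0=NH0 P1=NH2
Op 8: best P0=NH1 P1=NH2
Op 9: best P0=NH1 P1=NH2

Answer: P0:NH1 P1:NH2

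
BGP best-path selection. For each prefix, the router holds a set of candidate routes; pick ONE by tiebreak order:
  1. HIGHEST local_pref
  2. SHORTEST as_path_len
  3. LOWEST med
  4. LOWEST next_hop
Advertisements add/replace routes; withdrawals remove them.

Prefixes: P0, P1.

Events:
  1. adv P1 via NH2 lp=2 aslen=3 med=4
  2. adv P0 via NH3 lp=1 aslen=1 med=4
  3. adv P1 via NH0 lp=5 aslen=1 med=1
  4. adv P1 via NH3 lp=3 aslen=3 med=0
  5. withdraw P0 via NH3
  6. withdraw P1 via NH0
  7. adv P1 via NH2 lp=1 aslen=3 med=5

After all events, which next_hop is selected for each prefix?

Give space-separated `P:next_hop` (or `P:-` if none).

Answer: P0:- P1:NH3

Derivation:
Op 1: best P0=- P1=NH2
Op 2: best P0=NH3 P1=NH2
Op 3: best P0=NH3 P1=NH0
Op 4: best P0=NH3 P1=NH0
Op 5: best P0=- P1=NH0
Op 6: best P0=- P1=NH3
Op 7: best P0=- P1=NH3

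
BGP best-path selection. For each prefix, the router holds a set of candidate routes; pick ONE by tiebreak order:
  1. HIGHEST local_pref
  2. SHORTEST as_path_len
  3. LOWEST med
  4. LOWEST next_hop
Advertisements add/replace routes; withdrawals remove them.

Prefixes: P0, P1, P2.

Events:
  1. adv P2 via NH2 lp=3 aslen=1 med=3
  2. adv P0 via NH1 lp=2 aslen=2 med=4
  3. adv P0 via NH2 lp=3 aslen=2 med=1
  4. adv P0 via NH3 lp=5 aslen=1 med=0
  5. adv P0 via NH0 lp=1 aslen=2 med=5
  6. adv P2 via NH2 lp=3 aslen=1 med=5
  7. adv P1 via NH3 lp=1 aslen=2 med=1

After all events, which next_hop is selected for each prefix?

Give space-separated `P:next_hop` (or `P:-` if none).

Answer: P0:NH3 P1:NH3 P2:NH2

Derivation:
Op 1: best P0=- P1=- P2=NH2
Op 2: best P0=NH1 P1=- P2=NH2
Op 3: best P0=NH2 P1=- P2=NH2
Op 4: best P0=NH3 P1=- P2=NH2
Op 5: best P0=NH3 P1=- P2=NH2
Op 6: best P0=NH3 P1=- P2=NH2
Op 7: best P0=NH3 P1=NH3 P2=NH2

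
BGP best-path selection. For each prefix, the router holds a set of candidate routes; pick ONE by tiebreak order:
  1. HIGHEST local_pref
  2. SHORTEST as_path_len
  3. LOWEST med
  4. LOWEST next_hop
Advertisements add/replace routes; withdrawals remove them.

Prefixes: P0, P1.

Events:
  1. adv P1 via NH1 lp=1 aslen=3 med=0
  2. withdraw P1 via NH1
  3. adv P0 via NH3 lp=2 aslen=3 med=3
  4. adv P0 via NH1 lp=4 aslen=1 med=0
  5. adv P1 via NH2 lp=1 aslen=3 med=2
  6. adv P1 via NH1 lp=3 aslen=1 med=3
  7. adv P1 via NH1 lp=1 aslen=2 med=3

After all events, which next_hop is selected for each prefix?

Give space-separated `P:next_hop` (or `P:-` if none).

Answer: P0:NH1 P1:NH1

Derivation:
Op 1: best P0=- P1=NH1
Op 2: best P0=- P1=-
Op 3: best P0=NH3 P1=-
Op 4: best P0=NH1 P1=-
Op 5: best P0=NH1 P1=NH2
Op 6: best P0=NH1 P1=NH1
Op 7: best P0=NH1 P1=NH1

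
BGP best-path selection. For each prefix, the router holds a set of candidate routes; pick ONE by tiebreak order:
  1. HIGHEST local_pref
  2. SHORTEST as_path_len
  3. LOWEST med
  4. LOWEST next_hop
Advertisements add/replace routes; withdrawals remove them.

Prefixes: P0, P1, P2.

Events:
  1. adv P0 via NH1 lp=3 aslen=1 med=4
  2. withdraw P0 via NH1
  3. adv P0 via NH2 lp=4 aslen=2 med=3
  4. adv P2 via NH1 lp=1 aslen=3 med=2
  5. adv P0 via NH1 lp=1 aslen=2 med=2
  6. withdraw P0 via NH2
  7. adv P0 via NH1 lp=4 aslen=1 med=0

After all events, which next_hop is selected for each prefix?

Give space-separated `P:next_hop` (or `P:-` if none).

Answer: P0:NH1 P1:- P2:NH1

Derivation:
Op 1: best P0=NH1 P1=- P2=-
Op 2: best P0=- P1=- P2=-
Op 3: best P0=NH2 P1=- P2=-
Op 4: best P0=NH2 P1=- P2=NH1
Op 5: best P0=NH2 P1=- P2=NH1
Op 6: best P0=NH1 P1=- P2=NH1
Op 7: best P0=NH1 P1=- P2=NH1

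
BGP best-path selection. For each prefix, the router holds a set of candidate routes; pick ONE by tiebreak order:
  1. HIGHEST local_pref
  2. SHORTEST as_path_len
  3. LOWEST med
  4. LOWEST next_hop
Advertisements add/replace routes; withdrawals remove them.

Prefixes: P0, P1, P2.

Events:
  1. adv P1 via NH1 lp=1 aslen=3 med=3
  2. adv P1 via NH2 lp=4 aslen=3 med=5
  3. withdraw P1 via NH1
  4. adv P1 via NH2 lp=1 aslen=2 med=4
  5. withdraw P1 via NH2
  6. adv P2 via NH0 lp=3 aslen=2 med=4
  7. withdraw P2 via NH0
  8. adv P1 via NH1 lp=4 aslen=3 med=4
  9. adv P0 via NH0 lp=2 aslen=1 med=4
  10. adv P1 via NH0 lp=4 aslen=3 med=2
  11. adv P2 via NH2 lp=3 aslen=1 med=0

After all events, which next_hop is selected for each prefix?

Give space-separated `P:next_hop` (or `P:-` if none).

Op 1: best P0=- P1=NH1 P2=-
Op 2: best P0=- P1=NH2 P2=-
Op 3: best P0=- P1=NH2 P2=-
Op 4: best P0=- P1=NH2 P2=-
Op 5: best P0=- P1=- P2=-
Op 6: best P0=- P1=- P2=NH0
Op 7: best P0=- P1=- P2=-
Op 8: best P0=- P1=NH1 P2=-
Op 9: best P0=NH0 P1=NH1 P2=-
Op 10: best P0=NH0 P1=NH0 P2=-
Op 11: best P0=NH0 P1=NH0 P2=NH2

Answer: P0:NH0 P1:NH0 P2:NH2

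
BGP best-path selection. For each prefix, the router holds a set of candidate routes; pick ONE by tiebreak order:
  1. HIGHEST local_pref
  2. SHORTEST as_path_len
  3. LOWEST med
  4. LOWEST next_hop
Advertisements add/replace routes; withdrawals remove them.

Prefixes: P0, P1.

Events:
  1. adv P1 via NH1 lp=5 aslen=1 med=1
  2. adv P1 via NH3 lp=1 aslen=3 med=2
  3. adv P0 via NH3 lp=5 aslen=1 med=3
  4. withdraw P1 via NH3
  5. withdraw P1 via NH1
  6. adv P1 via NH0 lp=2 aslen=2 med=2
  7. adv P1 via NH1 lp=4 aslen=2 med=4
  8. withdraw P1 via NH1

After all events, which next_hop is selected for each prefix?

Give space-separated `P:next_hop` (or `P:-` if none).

Op 1: best P0=- P1=NH1
Op 2: best P0=- P1=NH1
Op 3: best P0=NH3 P1=NH1
Op 4: best P0=NH3 P1=NH1
Op 5: best P0=NH3 P1=-
Op 6: best P0=NH3 P1=NH0
Op 7: best P0=NH3 P1=NH1
Op 8: best P0=NH3 P1=NH0

Answer: P0:NH3 P1:NH0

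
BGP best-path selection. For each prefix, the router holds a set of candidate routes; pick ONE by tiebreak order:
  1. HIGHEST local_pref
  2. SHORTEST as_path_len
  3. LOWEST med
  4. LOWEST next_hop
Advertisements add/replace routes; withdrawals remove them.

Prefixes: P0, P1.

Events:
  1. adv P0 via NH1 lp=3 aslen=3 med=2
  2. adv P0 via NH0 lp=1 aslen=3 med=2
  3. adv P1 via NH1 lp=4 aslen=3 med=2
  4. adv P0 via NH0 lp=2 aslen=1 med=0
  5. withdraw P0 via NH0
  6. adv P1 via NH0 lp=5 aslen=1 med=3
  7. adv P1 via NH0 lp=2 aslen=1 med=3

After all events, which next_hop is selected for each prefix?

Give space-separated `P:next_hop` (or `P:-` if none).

Answer: P0:NH1 P1:NH1

Derivation:
Op 1: best P0=NH1 P1=-
Op 2: best P0=NH1 P1=-
Op 3: best P0=NH1 P1=NH1
Op 4: best P0=NH1 P1=NH1
Op 5: best P0=NH1 P1=NH1
Op 6: best P0=NH1 P1=NH0
Op 7: best P0=NH1 P1=NH1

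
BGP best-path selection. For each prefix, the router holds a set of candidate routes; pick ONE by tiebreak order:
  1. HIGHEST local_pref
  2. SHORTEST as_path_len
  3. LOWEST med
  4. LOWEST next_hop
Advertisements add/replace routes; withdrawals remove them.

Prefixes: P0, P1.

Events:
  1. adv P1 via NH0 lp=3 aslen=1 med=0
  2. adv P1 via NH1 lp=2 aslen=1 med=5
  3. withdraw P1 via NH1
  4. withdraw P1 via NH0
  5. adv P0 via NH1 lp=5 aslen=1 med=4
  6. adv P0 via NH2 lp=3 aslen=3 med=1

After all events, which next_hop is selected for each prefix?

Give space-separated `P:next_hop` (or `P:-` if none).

Answer: P0:NH1 P1:-

Derivation:
Op 1: best P0=- P1=NH0
Op 2: best P0=- P1=NH0
Op 3: best P0=- P1=NH0
Op 4: best P0=- P1=-
Op 5: best P0=NH1 P1=-
Op 6: best P0=NH1 P1=-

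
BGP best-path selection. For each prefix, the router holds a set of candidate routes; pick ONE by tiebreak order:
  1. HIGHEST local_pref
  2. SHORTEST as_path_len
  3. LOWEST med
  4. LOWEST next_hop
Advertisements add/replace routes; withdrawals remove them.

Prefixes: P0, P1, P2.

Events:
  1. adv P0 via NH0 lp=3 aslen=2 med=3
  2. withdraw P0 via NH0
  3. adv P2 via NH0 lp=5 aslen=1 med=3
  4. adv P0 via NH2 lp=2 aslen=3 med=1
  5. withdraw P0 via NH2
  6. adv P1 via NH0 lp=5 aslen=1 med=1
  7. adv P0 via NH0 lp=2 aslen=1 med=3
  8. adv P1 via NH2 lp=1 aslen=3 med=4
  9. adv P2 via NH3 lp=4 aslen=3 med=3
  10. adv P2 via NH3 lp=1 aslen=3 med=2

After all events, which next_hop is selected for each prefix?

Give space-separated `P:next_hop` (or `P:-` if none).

Answer: P0:NH0 P1:NH0 P2:NH0

Derivation:
Op 1: best P0=NH0 P1=- P2=-
Op 2: best P0=- P1=- P2=-
Op 3: best P0=- P1=- P2=NH0
Op 4: best P0=NH2 P1=- P2=NH0
Op 5: best P0=- P1=- P2=NH0
Op 6: best P0=- P1=NH0 P2=NH0
Op 7: best P0=NH0 P1=NH0 P2=NH0
Op 8: best P0=NH0 P1=NH0 P2=NH0
Op 9: best P0=NH0 P1=NH0 P2=NH0
Op 10: best P0=NH0 P1=NH0 P2=NH0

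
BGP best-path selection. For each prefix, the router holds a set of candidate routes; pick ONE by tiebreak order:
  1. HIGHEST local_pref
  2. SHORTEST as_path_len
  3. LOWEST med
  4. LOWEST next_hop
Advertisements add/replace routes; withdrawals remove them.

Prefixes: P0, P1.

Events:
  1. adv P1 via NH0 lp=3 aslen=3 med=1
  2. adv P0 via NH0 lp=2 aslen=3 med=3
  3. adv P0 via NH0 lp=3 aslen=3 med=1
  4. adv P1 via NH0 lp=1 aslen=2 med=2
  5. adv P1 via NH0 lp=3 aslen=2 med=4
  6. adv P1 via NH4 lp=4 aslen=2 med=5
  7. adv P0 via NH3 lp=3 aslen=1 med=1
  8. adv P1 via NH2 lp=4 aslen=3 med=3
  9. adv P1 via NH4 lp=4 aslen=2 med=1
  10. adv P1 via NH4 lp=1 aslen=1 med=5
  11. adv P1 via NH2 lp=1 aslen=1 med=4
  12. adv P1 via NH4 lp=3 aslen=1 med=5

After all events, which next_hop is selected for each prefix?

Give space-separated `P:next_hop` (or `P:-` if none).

Op 1: best P0=- P1=NH0
Op 2: best P0=NH0 P1=NH0
Op 3: best P0=NH0 P1=NH0
Op 4: best P0=NH0 P1=NH0
Op 5: best P0=NH0 P1=NH0
Op 6: best P0=NH0 P1=NH4
Op 7: best P0=NH3 P1=NH4
Op 8: best P0=NH3 P1=NH4
Op 9: best P0=NH3 P1=NH4
Op 10: best P0=NH3 P1=NH2
Op 11: best P0=NH3 P1=NH0
Op 12: best P0=NH3 P1=NH4

Answer: P0:NH3 P1:NH4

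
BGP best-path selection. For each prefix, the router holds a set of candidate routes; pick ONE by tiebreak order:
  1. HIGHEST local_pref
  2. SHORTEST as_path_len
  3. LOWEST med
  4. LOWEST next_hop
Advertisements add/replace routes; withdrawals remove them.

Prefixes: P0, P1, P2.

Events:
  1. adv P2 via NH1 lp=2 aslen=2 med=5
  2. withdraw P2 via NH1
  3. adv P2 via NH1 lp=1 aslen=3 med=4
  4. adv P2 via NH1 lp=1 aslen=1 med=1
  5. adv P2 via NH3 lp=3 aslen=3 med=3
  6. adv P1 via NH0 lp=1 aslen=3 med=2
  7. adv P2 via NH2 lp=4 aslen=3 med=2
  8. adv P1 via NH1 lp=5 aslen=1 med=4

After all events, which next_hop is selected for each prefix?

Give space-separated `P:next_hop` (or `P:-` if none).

Op 1: best P0=- P1=- P2=NH1
Op 2: best P0=- P1=- P2=-
Op 3: best P0=- P1=- P2=NH1
Op 4: best P0=- P1=- P2=NH1
Op 5: best P0=- P1=- P2=NH3
Op 6: best P0=- P1=NH0 P2=NH3
Op 7: best P0=- P1=NH0 P2=NH2
Op 8: best P0=- P1=NH1 P2=NH2

Answer: P0:- P1:NH1 P2:NH2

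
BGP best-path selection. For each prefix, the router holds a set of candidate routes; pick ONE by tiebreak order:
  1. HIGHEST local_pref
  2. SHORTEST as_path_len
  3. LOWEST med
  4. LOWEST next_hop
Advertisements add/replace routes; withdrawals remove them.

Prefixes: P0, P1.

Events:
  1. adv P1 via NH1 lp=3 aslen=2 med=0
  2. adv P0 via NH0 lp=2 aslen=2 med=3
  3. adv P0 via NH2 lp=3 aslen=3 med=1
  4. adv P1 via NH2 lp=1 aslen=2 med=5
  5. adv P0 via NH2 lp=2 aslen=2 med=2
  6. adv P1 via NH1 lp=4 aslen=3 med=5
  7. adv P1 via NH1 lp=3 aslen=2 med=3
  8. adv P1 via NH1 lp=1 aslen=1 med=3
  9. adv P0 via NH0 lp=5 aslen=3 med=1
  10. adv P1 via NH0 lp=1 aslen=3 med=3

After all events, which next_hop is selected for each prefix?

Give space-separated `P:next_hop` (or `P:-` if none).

Op 1: best P0=- P1=NH1
Op 2: best P0=NH0 P1=NH1
Op 3: best P0=NH2 P1=NH1
Op 4: best P0=NH2 P1=NH1
Op 5: best P0=NH2 P1=NH1
Op 6: best P0=NH2 P1=NH1
Op 7: best P0=NH2 P1=NH1
Op 8: best P0=NH2 P1=NH1
Op 9: best P0=NH0 P1=NH1
Op 10: best P0=NH0 P1=NH1

Answer: P0:NH0 P1:NH1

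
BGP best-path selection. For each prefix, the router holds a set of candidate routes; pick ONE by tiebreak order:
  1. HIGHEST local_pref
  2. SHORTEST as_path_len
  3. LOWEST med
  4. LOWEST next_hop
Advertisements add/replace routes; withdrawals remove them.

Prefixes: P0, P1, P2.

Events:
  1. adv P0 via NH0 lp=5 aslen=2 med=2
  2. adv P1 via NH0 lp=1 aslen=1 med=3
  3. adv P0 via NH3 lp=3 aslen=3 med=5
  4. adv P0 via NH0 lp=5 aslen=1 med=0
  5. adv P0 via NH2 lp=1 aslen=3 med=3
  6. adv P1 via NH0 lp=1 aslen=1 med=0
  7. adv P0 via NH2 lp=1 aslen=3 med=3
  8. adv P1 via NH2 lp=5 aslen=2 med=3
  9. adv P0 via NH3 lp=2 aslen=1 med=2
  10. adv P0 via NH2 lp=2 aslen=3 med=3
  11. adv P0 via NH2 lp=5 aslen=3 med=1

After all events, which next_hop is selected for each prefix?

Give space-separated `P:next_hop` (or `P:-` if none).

Op 1: best P0=NH0 P1=- P2=-
Op 2: best P0=NH0 P1=NH0 P2=-
Op 3: best P0=NH0 P1=NH0 P2=-
Op 4: best P0=NH0 P1=NH0 P2=-
Op 5: best P0=NH0 P1=NH0 P2=-
Op 6: best P0=NH0 P1=NH0 P2=-
Op 7: best P0=NH0 P1=NH0 P2=-
Op 8: best P0=NH0 P1=NH2 P2=-
Op 9: best P0=NH0 P1=NH2 P2=-
Op 10: best P0=NH0 P1=NH2 P2=-
Op 11: best P0=NH0 P1=NH2 P2=-

Answer: P0:NH0 P1:NH2 P2:-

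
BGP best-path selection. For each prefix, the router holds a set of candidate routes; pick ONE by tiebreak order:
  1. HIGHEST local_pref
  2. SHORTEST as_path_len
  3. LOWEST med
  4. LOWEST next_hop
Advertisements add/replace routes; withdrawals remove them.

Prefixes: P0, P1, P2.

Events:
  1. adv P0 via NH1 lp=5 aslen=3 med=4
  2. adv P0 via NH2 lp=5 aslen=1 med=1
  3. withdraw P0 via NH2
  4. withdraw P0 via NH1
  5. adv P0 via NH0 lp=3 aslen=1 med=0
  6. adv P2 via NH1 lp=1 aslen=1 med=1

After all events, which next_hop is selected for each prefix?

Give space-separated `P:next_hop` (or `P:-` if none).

Op 1: best P0=NH1 P1=- P2=-
Op 2: best P0=NH2 P1=- P2=-
Op 3: best P0=NH1 P1=- P2=-
Op 4: best P0=- P1=- P2=-
Op 5: best P0=NH0 P1=- P2=-
Op 6: best P0=NH0 P1=- P2=NH1

Answer: P0:NH0 P1:- P2:NH1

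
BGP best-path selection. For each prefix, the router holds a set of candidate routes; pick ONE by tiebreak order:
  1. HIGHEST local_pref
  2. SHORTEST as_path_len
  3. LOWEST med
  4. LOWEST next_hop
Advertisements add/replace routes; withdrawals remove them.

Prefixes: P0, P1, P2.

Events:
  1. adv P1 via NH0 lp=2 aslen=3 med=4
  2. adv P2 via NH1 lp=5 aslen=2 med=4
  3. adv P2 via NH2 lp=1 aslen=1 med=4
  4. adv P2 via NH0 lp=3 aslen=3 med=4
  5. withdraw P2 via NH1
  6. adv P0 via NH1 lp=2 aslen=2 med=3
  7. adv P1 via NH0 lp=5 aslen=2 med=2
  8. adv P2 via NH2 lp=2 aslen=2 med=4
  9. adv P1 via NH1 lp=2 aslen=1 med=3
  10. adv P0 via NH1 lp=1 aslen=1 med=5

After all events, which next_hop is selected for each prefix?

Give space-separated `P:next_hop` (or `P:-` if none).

Answer: P0:NH1 P1:NH0 P2:NH0

Derivation:
Op 1: best P0=- P1=NH0 P2=-
Op 2: best P0=- P1=NH0 P2=NH1
Op 3: best P0=- P1=NH0 P2=NH1
Op 4: best P0=- P1=NH0 P2=NH1
Op 5: best P0=- P1=NH0 P2=NH0
Op 6: best P0=NH1 P1=NH0 P2=NH0
Op 7: best P0=NH1 P1=NH0 P2=NH0
Op 8: best P0=NH1 P1=NH0 P2=NH0
Op 9: best P0=NH1 P1=NH0 P2=NH0
Op 10: best P0=NH1 P1=NH0 P2=NH0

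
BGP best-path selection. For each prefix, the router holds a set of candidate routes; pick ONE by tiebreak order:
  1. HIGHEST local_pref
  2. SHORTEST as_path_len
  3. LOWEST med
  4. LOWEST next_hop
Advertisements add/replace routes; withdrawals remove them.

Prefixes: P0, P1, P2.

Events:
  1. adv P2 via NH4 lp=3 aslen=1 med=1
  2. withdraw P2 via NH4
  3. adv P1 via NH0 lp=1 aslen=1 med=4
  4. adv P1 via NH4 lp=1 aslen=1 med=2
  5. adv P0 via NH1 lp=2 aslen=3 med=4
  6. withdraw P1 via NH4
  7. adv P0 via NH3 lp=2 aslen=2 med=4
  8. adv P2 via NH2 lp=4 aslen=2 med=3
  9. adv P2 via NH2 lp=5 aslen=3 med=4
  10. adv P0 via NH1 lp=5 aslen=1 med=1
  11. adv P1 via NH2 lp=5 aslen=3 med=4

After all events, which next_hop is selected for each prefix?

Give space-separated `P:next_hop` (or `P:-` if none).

Op 1: best P0=- P1=- P2=NH4
Op 2: best P0=- P1=- P2=-
Op 3: best P0=- P1=NH0 P2=-
Op 4: best P0=- P1=NH4 P2=-
Op 5: best P0=NH1 P1=NH4 P2=-
Op 6: best P0=NH1 P1=NH0 P2=-
Op 7: best P0=NH3 P1=NH0 P2=-
Op 8: best P0=NH3 P1=NH0 P2=NH2
Op 9: best P0=NH3 P1=NH0 P2=NH2
Op 10: best P0=NH1 P1=NH0 P2=NH2
Op 11: best P0=NH1 P1=NH2 P2=NH2

Answer: P0:NH1 P1:NH2 P2:NH2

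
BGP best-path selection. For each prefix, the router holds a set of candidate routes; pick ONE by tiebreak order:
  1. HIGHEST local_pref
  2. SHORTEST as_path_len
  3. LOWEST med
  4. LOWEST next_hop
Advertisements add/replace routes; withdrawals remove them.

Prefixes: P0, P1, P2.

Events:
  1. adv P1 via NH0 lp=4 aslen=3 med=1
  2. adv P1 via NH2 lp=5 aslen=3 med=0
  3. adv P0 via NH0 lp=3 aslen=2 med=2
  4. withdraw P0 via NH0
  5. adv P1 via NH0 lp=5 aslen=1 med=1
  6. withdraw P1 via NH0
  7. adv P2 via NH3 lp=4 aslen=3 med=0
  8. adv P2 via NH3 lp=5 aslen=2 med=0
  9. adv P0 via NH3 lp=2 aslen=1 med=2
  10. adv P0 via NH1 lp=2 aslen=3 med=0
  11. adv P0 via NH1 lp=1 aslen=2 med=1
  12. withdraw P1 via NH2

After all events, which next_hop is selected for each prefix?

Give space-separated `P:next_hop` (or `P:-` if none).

Op 1: best P0=- P1=NH0 P2=-
Op 2: best P0=- P1=NH2 P2=-
Op 3: best P0=NH0 P1=NH2 P2=-
Op 4: best P0=- P1=NH2 P2=-
Op 5: best P0=- P1=NH0 P2=-
Op 6: best P0=- P1=NH2 P2=-
Op 7: best P0=- P1=NH2 P2=NH3
Op 8: best P0=- P1=NH2 P2=NH3
Op 9: best P0=NH3 P1=NH2 P2=NH3
Op 10: best P0=NH3 P1=NH2 P2=NH3
Op 11: best P0=NH3 P1=NH2 P2=NH3
Op 12: best P0=NH3 P1=- P2=NH3

Answer: P0:NH3 P1:- P2:NH3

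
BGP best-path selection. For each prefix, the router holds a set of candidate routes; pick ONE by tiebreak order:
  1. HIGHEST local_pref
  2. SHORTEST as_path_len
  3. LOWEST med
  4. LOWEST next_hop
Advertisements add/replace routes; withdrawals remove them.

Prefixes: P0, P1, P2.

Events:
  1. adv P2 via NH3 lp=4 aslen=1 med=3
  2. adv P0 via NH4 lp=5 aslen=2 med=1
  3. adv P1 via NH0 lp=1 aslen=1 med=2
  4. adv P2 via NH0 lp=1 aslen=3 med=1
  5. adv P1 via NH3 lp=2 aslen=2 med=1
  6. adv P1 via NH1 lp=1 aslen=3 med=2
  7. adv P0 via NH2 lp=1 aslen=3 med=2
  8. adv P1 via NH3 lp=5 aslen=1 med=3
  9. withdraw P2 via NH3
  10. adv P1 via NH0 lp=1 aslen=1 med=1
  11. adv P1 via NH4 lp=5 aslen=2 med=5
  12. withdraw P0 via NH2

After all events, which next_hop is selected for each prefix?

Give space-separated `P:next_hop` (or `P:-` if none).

Answer: P0:NH4 P1:NH3 P2:NH0

Derivation:
Op 1: best P0=- P1=- P2=NH3
Op 2: best P0=NH4 P1=- P2=NH3
Op 3: best P0=NH4 P1=NH0 P2=NH3
Op 4: best P0=NH4 P1=NH0 P2=NH3
Op 5: best P0=NH4 P1=NH3 P2=NH3
Op 6: best P0=NH4 P1=NH3 P2=NH3
Op 7: best P0=NH4 P1=NH3 P2=NH3
Op 8: best P0=NH4 P1=NH3 P2=NH3
Op 9: best P0=NH4 P1=NH3 P2=NH0
Op 10: best P0=NH4 P1=NH3 P2=NH0
Op 11: best P0=NH4 P1=NH3 P2=NH0
Op 12: best P0=NH4 P1=NH3 P2=NH0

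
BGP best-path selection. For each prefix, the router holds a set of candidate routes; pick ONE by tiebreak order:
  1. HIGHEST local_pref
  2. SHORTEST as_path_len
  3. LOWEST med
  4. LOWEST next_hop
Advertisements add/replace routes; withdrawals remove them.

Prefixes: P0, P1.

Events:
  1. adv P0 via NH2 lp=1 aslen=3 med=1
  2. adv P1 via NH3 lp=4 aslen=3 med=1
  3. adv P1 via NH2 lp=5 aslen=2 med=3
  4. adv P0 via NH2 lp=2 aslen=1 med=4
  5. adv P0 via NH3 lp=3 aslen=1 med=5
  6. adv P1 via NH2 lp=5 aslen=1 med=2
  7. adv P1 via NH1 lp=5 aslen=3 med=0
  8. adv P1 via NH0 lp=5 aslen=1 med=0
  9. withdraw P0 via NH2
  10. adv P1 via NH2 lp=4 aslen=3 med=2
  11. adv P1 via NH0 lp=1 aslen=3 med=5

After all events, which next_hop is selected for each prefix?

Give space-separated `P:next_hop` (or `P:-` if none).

Answer: P0:NH3 P1:NH1

Derivation:
Op 1: best P0=NH2 P1=-
Op 2: best P0=NH2 P1=NH3
Op 3: best P0=NH2 P1=NH2
Op 4: best P0=NH2 P1=NH2
Op 5: best P0=NH3 P1=NH2
Op 6: best P0=NH3 P1=NH2
Op 7: best P0=NH3 P1=NH2
Op 8: best P0=NH3 P1=NH0
Op 9: best P0=NH3 P1=NH0
Op 10: best P0=NH3 P1=NH0
Op 11: best P0=NH3 P1=NH1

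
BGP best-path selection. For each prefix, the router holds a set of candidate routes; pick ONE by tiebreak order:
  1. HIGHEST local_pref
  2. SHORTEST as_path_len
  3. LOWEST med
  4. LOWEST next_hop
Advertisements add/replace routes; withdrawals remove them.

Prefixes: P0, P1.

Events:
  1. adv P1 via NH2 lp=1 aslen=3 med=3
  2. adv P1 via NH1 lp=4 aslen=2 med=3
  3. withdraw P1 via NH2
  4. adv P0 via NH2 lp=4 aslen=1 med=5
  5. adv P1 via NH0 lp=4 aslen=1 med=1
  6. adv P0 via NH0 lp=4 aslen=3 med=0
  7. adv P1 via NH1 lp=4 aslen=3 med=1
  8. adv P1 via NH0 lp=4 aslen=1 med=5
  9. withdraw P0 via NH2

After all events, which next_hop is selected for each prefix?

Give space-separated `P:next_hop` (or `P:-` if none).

Answer: P0:NH0 P1:NH0

Derivation:
Op 1: best P0=- P1=NH2
Op 2: best P0=- P1=NH1
Op 3: best P0=- P1=NH1
Op 4: best P0=NH2 P1=NH1
Op 5: best P0=NH2 P1=NH0
Op 6: best P0=NH2 P1=NH0
Op 7: best P0=NH2 P1=NH0
Op 8: best P0=NH2 P1=NH0
Op 9: best P0=NH0 P1=NH0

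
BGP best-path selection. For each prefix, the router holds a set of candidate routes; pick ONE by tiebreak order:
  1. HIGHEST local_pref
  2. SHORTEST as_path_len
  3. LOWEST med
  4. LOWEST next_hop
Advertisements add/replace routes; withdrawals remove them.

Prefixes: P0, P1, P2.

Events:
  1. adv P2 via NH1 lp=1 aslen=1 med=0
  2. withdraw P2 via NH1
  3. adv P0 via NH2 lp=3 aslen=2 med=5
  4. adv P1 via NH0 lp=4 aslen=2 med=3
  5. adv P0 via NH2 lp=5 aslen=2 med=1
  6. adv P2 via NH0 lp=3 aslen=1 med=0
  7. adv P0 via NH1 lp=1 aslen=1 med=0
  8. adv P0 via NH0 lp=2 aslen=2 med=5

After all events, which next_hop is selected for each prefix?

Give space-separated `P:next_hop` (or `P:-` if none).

Op 1: best P0=- P1=- P2=NH1
Op 2: best P0=- P1=- P2=-
Op 3: best P0=NH2 P1=- P2=-
Op 4: best P0=NH2 P1=NH0 P2=-
Op 5: best P0=NH2 P1=NH0 P2=-
Op 6: best P0=NH2 P1=NH0 P2=NH0
Op 7: best P0=NH2 P1=NH0 P2=NH0
Op 8: best P0=NH2 P1=NH0 P2=NH0

Answer: P0:NH2 P1:NH0 P2:NH0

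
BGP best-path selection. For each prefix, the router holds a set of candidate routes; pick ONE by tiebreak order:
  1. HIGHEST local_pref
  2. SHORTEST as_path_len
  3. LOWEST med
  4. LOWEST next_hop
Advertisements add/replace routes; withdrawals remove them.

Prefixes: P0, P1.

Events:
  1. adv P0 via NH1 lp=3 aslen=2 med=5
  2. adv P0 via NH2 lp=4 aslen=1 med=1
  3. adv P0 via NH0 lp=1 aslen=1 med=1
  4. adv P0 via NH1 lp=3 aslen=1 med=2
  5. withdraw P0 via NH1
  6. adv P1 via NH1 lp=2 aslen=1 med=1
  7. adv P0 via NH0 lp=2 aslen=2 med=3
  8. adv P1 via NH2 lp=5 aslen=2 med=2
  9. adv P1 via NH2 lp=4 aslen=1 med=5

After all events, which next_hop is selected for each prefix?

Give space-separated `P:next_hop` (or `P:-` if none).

Answer: P0:NH2 P1:NH2

Derivation:
Op 1: best P0=NH1 P1=-
Op 2: best P0=NH2 P1=-
Op 3: best P0=NH2 P1=-
Op 4: best P0=NH2 P1=-
Op 5: best P0=NH2 P1=-
Op 6: best P0=NH2 P1=NH1
Op 7: best P0=NH2 P1=NH1
Op 8: best P0=NH2 P1=NH2
Op 9: best P0=NH2 P1=NH2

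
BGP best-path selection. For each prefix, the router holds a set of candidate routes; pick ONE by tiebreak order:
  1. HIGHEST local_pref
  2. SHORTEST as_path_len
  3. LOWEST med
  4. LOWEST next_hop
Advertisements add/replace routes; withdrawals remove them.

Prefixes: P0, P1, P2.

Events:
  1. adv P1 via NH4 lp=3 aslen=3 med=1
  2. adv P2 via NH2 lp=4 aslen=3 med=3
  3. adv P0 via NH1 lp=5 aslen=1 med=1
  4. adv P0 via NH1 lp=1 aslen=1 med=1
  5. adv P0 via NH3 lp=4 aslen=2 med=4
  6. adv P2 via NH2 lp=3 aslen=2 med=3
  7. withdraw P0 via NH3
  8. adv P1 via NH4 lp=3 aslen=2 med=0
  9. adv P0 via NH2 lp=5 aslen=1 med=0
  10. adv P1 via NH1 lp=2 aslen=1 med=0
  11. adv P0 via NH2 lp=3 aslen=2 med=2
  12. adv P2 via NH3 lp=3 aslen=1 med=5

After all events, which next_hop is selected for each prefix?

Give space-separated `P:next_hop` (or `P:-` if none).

Answer: P0:NH2 P1:NH4 P2:NH3

Derivation:
Op 1: best P0=- P1=NH4 P2=-
Op 2: best P0=- P1=NH4 P2=NH2
Op 3: best P0=NH1 P1=NH4 P2=NH2
Op 4: best P0=NH1 P1=NH4 P2=NH2
Op 5: best P0=NH3 P1=NH4 P2=NH2
Op 6: best P0=NH3 P1=NH4 P2=NH2
Op 7: best P0=NH1 P1=NH4 P2=NH2
Op 8: best P0=NH1 P1=NH4 P2=NH2
Op 9: best P0=NH2 P1=NH4 P2=NH2
Op 10: best P0=NH2 P1=NH4 P2=NH2
Op 11: best P0=NH2 P1=NH4 P2=NH2
Op 12: best P0=NH2 P1=NH4 P2=NH3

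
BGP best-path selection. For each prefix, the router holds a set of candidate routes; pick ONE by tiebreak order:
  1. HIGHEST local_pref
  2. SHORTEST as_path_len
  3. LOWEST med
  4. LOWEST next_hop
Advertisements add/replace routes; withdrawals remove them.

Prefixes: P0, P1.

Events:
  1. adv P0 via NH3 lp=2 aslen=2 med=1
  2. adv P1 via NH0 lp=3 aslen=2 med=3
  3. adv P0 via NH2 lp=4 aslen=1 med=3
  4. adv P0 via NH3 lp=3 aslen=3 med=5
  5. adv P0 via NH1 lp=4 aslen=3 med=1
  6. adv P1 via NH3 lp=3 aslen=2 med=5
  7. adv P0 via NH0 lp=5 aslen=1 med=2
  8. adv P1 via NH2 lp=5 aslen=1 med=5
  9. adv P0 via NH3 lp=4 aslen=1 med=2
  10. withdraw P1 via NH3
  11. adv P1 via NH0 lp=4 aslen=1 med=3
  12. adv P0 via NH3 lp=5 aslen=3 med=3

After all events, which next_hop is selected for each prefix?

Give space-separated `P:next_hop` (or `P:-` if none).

Op 1: best P0=NH3 P1=-
Op 2: best P0=NH3 P1=NH0
Op 3: best P0=NH2 P1=NH0
Op 4: best P0=NH2 P1=NH0
Op 5: best P0=NH2 P1=NH0
Op 6: best P0=NH2 P1=NH0
Op 7: best P0=NH0 P1=NH0
Op 8: best P0=NH0 P1=NH2
Op 9: best P0=NH0 P1=NH2
Op 10: best P0=NH0 P1=NH2
Op 11: best P0=NH0 P1=NH2
Op 12: best P0=NH0 P1=NH2

Answer: P0:NH0 P1:NH2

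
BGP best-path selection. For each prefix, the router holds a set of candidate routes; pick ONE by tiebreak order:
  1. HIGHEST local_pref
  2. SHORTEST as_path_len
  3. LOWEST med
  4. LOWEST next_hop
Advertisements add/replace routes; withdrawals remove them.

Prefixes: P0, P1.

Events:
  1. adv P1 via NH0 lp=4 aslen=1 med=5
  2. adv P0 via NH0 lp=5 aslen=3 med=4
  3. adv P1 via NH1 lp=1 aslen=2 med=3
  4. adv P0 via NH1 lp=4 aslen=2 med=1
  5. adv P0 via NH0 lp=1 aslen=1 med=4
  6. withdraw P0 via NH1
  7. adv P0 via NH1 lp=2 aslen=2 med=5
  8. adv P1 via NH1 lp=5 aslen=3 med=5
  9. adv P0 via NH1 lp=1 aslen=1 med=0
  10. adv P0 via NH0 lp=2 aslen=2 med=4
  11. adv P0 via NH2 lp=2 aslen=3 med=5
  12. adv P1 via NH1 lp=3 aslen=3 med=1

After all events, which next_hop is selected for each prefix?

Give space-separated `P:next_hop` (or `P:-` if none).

Answer: P0:NH0 P1:NH0

Derivation:
Op 1: best P0=- P1=NH0
Op 2: best P0=NH0 P1=NH0
Op 3: best P0=NH0 P1=NH0
Op 4: best P0=NH0 P1=NH0
Op 5: best P0=NH1 P1=NH0
Op 6: best P0=NH0 P1=NH0
Op 7: best P0=NH1 P1=NH0
Op 8: best P0=NH1 P1=NH1
Op 9: best P0=NH1 P1=NH1
Op 10: best P0=NH0 P1=NH1
Op 11: best P0=NH0 P1=NH1
Op 12: best P0=NH0 P1=NH0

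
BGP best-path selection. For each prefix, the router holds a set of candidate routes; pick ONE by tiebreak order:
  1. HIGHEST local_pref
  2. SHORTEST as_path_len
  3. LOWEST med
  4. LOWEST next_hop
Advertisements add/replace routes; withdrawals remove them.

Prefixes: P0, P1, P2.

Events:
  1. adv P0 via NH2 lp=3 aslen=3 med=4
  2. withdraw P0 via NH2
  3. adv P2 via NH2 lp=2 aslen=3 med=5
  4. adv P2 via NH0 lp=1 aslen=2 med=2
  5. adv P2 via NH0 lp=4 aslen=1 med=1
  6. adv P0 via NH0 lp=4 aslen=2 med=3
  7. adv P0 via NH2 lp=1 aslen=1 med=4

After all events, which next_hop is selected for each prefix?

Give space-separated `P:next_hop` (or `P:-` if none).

Answer: P0:NH0 P1:- P2:NH0

Derivation:
Op 1: best P0=NH2 P1=- P2=-
Op 2: best P0=- P1=- P2=-
Op 3: best P0=- P1=- P2=NH2
Op 4: best P0=- P1=- P2=NH2
Op 5: best P0=- P1=- P2=NH0
Op 6: best P0=NH0 P1=- P2=NH0
Op 7: best P0=NH0 P1=- P2=NH0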